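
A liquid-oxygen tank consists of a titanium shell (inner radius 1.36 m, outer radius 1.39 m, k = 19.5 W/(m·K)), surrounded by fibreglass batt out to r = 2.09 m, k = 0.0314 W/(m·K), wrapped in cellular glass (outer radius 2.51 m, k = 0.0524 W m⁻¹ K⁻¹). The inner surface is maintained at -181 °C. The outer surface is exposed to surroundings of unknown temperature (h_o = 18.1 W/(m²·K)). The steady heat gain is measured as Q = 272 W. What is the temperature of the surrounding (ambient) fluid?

T_out = 18.4 °C

Sum the resistances:
  R_titanium = (1/1.36 − 1/1.39)/(4πk) = 0.01587/(4π·19.5) = 6.476×10^-5 K/W
  R_fibreglass batt = (1/1.39 − 1/2.09)/(4πk) = 0.2410/(4π·0.0314) = 0.6107 K/W
  R_cellular glass = (1/2.09 − 1/2.51)/(4πk) = 0.08006/(4π·0.0524) = 0.1216 K/W
  R_conv,out = 1/(4πr²h) = 1/(4π·2.51²·18.1) = 6.979×10^-4 K/W
ΣR = 0.7330 K/W
ΔT = Q·ΣR = 272 × 0.7330 = 199.4 K
Heat flows inward, so T_out = T_in + ΔT = -181 + 199.4 = 18.4 °C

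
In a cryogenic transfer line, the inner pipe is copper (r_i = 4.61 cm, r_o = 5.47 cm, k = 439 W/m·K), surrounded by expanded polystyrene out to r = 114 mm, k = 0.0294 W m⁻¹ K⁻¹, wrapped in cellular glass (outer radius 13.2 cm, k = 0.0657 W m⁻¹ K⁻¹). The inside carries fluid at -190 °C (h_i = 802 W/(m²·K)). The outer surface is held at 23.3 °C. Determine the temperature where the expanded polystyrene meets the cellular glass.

Treat each layer as a resistance in series:
  R'_conv,in = 1/(2πr h) = 1/(2π·0.0461·802) = 0.004305 m·K/W
  R'_copper = ln(0.0547/0.0461)/(2πk) = 0.1711/(2π·439) = 6.201×10^-5 m·K/W
  R'_expanded polystyrene = ln(0.114/0.0547)/(2πk) = 0.7343/(2π·0.0294) = 3.975 m·K/W
  R'_cellular glass = ln(0.132/0.114)/(2πk) = 0.1466/(2π·0.0657) = 0.3551 m·K/W
ΣR = 0.004305 + 6.201×10^-5 + 3.975 + 0.3551 = 4.334 m·K/W
Q' = ΔT/ΣR = (-190 °C − 23.3 °C)/4.334 = -49.22 W/m
From the inner boundary to the expanded polystyrene/cellular glass interface, ΣR_partial = 3.979 m·K/W.
T_interface = T_in − Q'·ΣR_partial = -190 °C − (-49.22)(3.979) = 5.8 °C

T = 5.8 °C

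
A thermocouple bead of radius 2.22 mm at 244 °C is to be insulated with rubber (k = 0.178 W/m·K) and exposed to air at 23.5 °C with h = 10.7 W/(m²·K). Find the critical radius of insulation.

For a sphere, r_cr = 2k_ins/h = 2·0.178/10.7 = 0.0333 m = 3.33 cm

r_cr = 3.33 cm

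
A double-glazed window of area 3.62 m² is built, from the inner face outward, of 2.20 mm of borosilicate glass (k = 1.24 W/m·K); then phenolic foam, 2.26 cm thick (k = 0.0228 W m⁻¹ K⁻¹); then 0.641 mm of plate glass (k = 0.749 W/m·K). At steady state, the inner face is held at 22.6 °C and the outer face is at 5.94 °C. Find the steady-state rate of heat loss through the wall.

Series thermal resistances, inner to outer:
  R_borosilicate glass = L/(kA) = 0.00220/(1.24·3.62) = 4.901×10^-4 K/W
  R_phenolic foam = L/(kA) = 0.0226/(0.0228·3.62) = 0.2738 K/W
  R_plate glass = L/(kA) = 6.41×10^-4/(0.749·3.62) = 2.364×10^-4 K/W
ΣR = 4.901×10^-4 + 0.2738 + 2.364×10^-4 = 0.2745 K/W
Q = ΔT/ΣR = (22.6 °C − 5.94 °C)/0.2745 = 60.7 W

Q = 60.7 W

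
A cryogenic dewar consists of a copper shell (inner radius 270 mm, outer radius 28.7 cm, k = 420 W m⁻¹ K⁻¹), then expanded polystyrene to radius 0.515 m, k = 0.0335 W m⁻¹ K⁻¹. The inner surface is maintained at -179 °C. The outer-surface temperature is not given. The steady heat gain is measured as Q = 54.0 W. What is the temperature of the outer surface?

Series resistances:
  R_copper = (1/0.270 − 1/0.287)/(4πk) = 0.2194/(4π·420) = 4.157×10^-5 K/W
  R_expanded polystyrene = (1/0.287 − 1/0.515)/(4πk) = 1.543/(4π·0.0335) = 3.664 K/W
ΣR = 3.664 K/W
ΔT = Q·ΣR = 54.0 × 3.664 = 197.9 K
Heat flows inward, so T_out = T_in + ΔT = -179 + 197.9 = 18.9 °C

T_out = 18.9 °C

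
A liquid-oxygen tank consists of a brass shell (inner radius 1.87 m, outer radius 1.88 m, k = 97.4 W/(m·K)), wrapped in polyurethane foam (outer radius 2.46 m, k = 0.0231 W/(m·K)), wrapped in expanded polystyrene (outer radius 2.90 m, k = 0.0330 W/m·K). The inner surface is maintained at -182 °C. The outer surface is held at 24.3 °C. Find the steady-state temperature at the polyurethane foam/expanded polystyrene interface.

T = -28.5 °C

Resistance network (inner→outer):
  R_brass = (1/1.87 − 1/1.88)/(4πk) = 0.002844/(4π·97.4) = 2.324×10^-6 K/W
  R_polyurethane foam = (1/1.88 − 1/2.46)/(4πk) = 0.1254/(4π·0.0231) = 0.4320 K/W
  R_expanded polystyrene = (1/2.46 − 1/2.90)/(4πk) = 0.06168/(4π·0.0330) = 0.1487 K/W
ΣR = 2.324×10^-6 + 0.4320 + 0.1487 = 0.5807 K/W
Q = ΔT/ΣR = (-182 °C − 24.3 °C)/0.5807 = -355.3 W
From the inner boundary to the polyurethane foam/expanded polystyrene interface, ΣR_partial = 0.4320 K/W.
T_interface = T_in − Q·ΣR_partial = -182 °C − (-355.3)(0.4320) = -28.5 °C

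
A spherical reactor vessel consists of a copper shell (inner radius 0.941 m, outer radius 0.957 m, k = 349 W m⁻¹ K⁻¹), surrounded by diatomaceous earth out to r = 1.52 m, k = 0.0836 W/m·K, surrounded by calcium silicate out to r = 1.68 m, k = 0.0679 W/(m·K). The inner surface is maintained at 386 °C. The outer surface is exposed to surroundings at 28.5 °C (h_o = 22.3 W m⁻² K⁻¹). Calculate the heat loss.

Series thermal resistances, inner to outer:
  R_copper = (1/0.941 − 1/0.957)/(4πk) = 0.01777/(4π·349) = 4.051×10^-6 K/W
  R_diatomaceous earth = (1/0.957 − 1/1.52)/(4πk) = 0.3870/(4π·0.0836) = 0.3684 K/W
  R_calcium silicate = (1/1.52 − 1/1.68)/(4πk) = 0.06266/(4π·0.0679) = 0.07343 K/W
  R_conv,out = 1/(4πr²h) = 1/(4π·1.68²·22.3) = 0.001264 K/W
ΣR = 4.051×10^-6 + 0.3684 + 0.07343 + 0.001264 = 0.4431 K/W
Q = ΔT/ΣR = (386 °C − 28.5 °C)/0.4431 = 807 W

Q = 807 W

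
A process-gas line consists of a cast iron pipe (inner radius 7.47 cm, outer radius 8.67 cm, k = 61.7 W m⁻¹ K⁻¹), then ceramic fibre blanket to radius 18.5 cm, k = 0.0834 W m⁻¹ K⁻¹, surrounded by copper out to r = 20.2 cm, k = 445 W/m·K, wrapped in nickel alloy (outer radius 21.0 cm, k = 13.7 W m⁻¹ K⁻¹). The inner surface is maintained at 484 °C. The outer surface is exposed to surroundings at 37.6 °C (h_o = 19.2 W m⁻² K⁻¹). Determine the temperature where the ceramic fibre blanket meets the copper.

Resistance network (inner→outer):
  R'_cast iron = ln(0.0867/0.0747)/(2πk) = 0.1490/(2π·61.7) = 3.843×10^-4 m·K/W
  R'_ceramic fibre blanket = ln(0.185/0.0867)/(2πk) = 0.7579/(2π·0.0834) = 1.446 m·K/W
  R'_copper = ln(0.202/0.185)/(2πk) = 0.08791/(2π·445) = 3.144×10^-5 m·K/W
  R'_nickel alloy = ln(0.210/0.202)/(2πk) = 0.03884/(2π·13.7) = 4.512×10^-4 m·K/W
  R'_conv,out = 1/(2πr h) = 1/(2π·0.210·19.2) = 0.03947 m·K/W
ΣR = 3.843×10^-4 + 1.446 + 3.144×10^-5 + 4.512×10^-4 + 0.03947 = 1.486 m·K/W
Q' = ΔT/ΣR = (484 °C − 37.6 °C)/1.486 = 300.4 W/m
From the inner boundary to the ceramic fibre blanket/copper interface, ΣR_partial = 1.446 m·K/W.
T_interface = T_in − Q'·ΣR_partial = 484 °C − (300.4)(1.446) = 49.6 °C

T = 49.6 °C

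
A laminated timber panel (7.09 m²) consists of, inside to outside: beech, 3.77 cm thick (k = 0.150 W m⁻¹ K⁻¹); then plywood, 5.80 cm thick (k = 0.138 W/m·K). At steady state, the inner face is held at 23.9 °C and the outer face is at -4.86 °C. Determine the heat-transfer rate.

Resistance network (inner→outer):
  R_beech = L/(kA) = 0.0377/(0.150·7.09) = 0.03545 K/W
  R_plywood = L/(kA) = 0.0580/(0.138·7.09) = 0.05928 K/W
ΣR = 0.03545 + 0.05928 = 0.09473 K/W
Q = ΔT/ΣR = (23.9 °C − -4.86 °C)/0.09473 = 304 W

Q = 304 W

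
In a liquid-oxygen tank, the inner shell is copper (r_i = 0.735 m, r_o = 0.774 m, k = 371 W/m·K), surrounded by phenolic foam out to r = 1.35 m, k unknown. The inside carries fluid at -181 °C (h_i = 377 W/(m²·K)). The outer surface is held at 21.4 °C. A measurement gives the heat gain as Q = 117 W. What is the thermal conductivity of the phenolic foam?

k = 0.0254 W/m·K

ΣR = ΔT/Q = |-181 − 21.4|/117 = 1.730 K/W
Known resistances:
  R_conv,in = 1/(4πr²h) = 1/(4π·0.735²·377) = 3.907×10^-4 K/W
  R_copper = (1/0.735 − 1/0.774)/(4πk) = 0.06855/(4π·371) = 1.470×10^-5 K/W
R_phenolic foam = ΣR − ΣR_known = 1.730 − 4.054×10^-4 = 1.730 K/W
(1/r₁−1/r₂)/(4πk) = 1.730 ⇒ k = 0.5512/(4π·1.730) = 0.0254 W/m·K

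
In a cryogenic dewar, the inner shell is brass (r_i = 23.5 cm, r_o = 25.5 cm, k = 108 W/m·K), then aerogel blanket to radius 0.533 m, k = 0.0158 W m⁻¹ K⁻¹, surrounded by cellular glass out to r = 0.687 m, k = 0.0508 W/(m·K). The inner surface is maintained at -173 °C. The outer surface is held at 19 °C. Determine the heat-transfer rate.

Resistance network (inner→outer):
  R_brass = (1/0.235 − 1/0.255)/(4πk) = 0.3338/(4π·108) = 2.459×10^-4 K/W
  R_aerogel blanket = (1/0.255 − 1/0.533)/(4πk) = 2.045/(4π·0.0158) = 10.30 K/W
  R_cellular glass = (1/0.533 − 1/0.687)/(4πk) = 0.4206/(4π·0.0508) = 0.6588 K/W
ΣR = 2.459×10^-4 + 10.30 + 0.6588 = 10.96 K/W
Q = ΔT/ΣR = (-173 °C − 19 °C)/10.96 = -17.5 W
(Negative Q ⇒ heat flows inward; heat gain = 17.5 W.)

Q = 17.5 W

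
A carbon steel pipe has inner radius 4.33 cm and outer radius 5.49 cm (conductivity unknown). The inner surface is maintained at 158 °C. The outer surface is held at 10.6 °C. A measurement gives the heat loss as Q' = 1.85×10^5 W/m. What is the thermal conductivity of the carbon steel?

ΣR = ΔT/Q' = |158 − 10.6|/1.85×10^5 = 7.968×10^-4 m·K/W
ln(r₂/r₁)/(2πk) = 7.968×10^-4 ⇒ k = 0.2374/(2π·7.968×10^-4) = 47.4 W/m·K

k = 47.4 W/m·K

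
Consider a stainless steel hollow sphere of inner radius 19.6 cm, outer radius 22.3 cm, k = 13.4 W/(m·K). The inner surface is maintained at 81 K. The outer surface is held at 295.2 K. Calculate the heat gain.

Q = 58.4 kW

Q = 4πk·ΔT/(1/r₁ − 1/r₂) = 4π × 13.4 × 214.2 / (1/0.196 − 1/0.223) = 58400 W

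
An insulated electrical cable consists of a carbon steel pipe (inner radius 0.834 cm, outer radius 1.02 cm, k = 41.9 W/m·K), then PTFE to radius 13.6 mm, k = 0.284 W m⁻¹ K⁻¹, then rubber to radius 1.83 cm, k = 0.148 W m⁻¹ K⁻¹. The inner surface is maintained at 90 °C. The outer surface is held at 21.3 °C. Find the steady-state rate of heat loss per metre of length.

Q' = 143 W/m

Series thermal resistances, inner to outer:
  R'_carbon steel = ln(0.0102/0.00834)/(2πk) = 0.2013/(2π·41.9) = 7.647×10^-4 m·K/W
  R'_PTFE = ln(0.0136/0.0102)/(2πk) = 0.2877/(2π·0.284) = 0.1612 m·K/W
  R'_rubber = ln(0.0183/0.0136)/(2πk) = 0.2968/(2π·0.148) = 0.3192 m·K/W
ΣR = 7.647×10^-4 + 0.1612 + 0.3192 = 0.4812 m·K/W
Q' = ΔT/ΣR = (90 °C − 21.3 °C)/0.4812 = 143 W/m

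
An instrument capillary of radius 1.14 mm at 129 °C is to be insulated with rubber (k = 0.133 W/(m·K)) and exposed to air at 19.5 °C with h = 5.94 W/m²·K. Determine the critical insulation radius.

For a cylinder, r_cr = k_ins/h = 0.133/5.94 = 0.0224 m = 2.24 cm

r_cr = 2.24 cm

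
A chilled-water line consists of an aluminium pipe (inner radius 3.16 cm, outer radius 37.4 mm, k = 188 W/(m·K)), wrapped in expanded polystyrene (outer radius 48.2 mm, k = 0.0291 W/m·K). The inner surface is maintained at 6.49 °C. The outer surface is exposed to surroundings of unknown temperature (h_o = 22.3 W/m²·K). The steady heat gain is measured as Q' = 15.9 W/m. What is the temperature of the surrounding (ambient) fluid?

Series resistances:
  R'_aluminium = ln(0.0374/0.0316)/(2πk) = 0.1685/(2π·188) = 1.427×10^-4 m·K/W
  R'_expanded polystyrene = ln(0.0482/0.0374)/(2πk) = 0.2537/(2π·0.0291) = 1.387 m·K/W
  R'_conv,out = 1/(2πr h) = 1/(2π·0.0482·22.3) = 0.1481 m·K/W
ΣR = 1.536 m·K/W
ΔT = Q'·ΣR = 15.9 × 1.536 = 24.42 K
Heat flows inward, so T_out = T_in + ΔT = 6.49 + 24.42 = 30.9 °C

T_out = 30.9 °C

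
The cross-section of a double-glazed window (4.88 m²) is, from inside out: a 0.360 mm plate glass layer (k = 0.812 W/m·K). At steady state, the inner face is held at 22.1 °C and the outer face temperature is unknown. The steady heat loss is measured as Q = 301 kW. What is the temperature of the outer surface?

T_out = -5.25 °C

Sum the resistances:
  R_plate glass = L/(kA) = 3.60×10^-4/(0.812·4.88) = 9.085×10^-5 K/W
ΣR = 9.085×10^-5 K/W
ΔT = Q·ΣR = 3.01×10^5 × 9.085×10^-5 = 27.35 K
Heat flows outward, so T_out = T_in − ΔT = 22.1 − 27.35 = -5.25 °C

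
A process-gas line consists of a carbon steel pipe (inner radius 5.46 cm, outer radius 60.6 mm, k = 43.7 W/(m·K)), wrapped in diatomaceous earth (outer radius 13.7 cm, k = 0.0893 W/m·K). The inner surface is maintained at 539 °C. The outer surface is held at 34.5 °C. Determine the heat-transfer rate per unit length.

Treat each layer as a resistance in series:
  R'_carbon steel = ln(0.0606/0.0546)/(2πk) = 0.1043/(2π·43.7) = 3.797×10^-4 m·K/W
  R'_diatomaceous earth = ln(0.137/0.0606)/(2πk) = 0.8157/(2π·0.0893) = 1.454 m·K/W
ΣR = 3.797×10^-4 + 1.454 = 1.454 m·K/W
Q' = ΔT/ΣR = (539 °C − 34.5 °C)/1.454 = 347 W/m

Q' = 347 W/m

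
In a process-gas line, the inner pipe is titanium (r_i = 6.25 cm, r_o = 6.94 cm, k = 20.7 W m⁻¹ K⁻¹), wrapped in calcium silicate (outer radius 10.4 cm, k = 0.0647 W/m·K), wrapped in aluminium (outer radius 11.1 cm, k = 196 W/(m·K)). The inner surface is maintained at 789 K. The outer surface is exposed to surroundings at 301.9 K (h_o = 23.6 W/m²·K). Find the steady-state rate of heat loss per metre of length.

Q' = 461 W/m

Treat each layer as a resistance in series:
  R'_titanium = ln(0.0694/0.0625)/(2πk) = 0.1047/(2π·20.7) = 8.052×10^-4 m·K/W
  R'_calcium silicate = ln(0.104/0.0694)/(2πk) = 0.4045/(2π·0.0647) = 0.9950 m·K/W
  R'_aluminium = ln(0.111/0.104)/(2πk) = 0.06514/(2π·196) = 5.289×10^-5 m·K/W
  R'_conv,out = 1/(2πr h) = 1/(2π·0.111·23.6) = 0.06076 m·K/W
ΣR = 8.052×10^-4 + 0.9950 + 5.289×10^-5 + 0.06076 = 1.057 m·K/W
Q' = ΔT/ΣR = (789 K − 301.9 K)/1.057 = 461 W/m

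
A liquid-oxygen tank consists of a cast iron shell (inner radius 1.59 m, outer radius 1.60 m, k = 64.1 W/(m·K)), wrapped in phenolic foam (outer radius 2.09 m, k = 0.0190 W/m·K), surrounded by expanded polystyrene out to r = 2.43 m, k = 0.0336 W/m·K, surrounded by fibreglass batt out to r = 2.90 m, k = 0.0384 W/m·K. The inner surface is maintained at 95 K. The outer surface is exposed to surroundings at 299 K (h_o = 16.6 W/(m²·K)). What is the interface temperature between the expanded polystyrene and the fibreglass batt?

T = 267.9 K

Series thermal resistances, inner to outer:
  R_cast iron = (1/1.59 − 1/1.60)/(4πk) = 0.003931/(4π·64.1) = 4.880×10^-6 K/W
  R_phenolic foam = (1/1.60 − 1/2.09)/(4πk) = 0.1465/(4π·0.0190) = 0.6137 K/W
  R_expanded polystyrene = (1/2.09 − 1/2.43)/(4πk) = 0.06695/(4π·0.0336) = 0.1586 K/W
  R_fibreglass batt = (1/2.43 − 1/2.90)/(4πk) = 0.06670/(4π·0.0384) = 0.1382 K/W
  R_conv,out = 1/(4πr²h) = 1/(4π·2.90²·16.6) = 5.700×10^-4 K/W
ΣR = 4.880×10^-6 + 0.6137 + 0.1586 + 0.1382 + 5.700×10^-4 = 0.9111 K/W
Q = ΔT/ΣR = (95 K − 299 K)/0.9111 = -223.9 W
From the inner boundary to the expanded polystyrene/fibreglass batt interface, ΣR_partial = 0.7723 K/W.
T_interface = T_in − Q·ΣR_partial = 95 K − (-223.9)(0.7723) = 267.9 K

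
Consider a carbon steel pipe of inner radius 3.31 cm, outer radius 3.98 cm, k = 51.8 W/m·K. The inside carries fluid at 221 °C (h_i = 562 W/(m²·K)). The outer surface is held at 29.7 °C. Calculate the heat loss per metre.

Treat each layer as a resistance in series:
  R'_conv,in = 1/(2πr h) = 1/(2π·0.0331·562) = 0.008556 m·K/W
  R'_carbon steel = ln(0.0398/0.0331)/(2πk) = 0.1843/(2π·51.8) = 5.664×10^-4 m·K/W
ΣR = 0.008556 + 5.664×10^-4 = 0.009122 m·K/W
Q' = ΔT/ΣR = (221 °C − 29.7 °C)/0.009122 = 21000 W/m

Q' = 21000 W/m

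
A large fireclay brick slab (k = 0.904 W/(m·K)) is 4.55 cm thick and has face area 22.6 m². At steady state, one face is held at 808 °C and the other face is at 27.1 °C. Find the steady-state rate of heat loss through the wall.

Q = kA·ΔT/L = 0.904 × 22.6 × |808 °C − 27.1 °C| / 0.0455 = 3.51×10^5 W

Q = 3.51×10^5 W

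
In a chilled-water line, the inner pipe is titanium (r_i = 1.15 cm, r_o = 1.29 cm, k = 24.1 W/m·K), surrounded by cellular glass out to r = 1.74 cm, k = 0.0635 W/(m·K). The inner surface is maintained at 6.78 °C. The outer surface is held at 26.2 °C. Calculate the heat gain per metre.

Series thermal resistances, inner to outer:
  R'_titanium = ln(0.0129/0.0115)/(2πk) = 0.1149/(2π·24.1) = 7.587×10^-4 m·K/W
  R'_cellular glass = ln(0.0174/0.0129)/(2πk) = 0.2992/(2π·0.0635) = 0.7500 m·K/W
ΣR = 7.587×10^-4 + 0.7500 = 0.7508 m·K/W
Q' = ΔT/ΣR = (6.78 °C − 26.2 °C)/0.7508 = -25.9 W/m
(Negative Q' ⇒ heat flows inward; heat gain = 25.9 W/m.)

Q' = 25.9 W/m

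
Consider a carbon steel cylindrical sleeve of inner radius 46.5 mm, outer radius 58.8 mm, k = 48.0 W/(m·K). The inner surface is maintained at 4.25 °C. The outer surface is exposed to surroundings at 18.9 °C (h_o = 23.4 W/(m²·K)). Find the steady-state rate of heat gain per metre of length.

Q' = 126 W/m

Resistance network (inner→outer):
  R'_carbon steel = ln(0.0588/0.0465)/(2πk) = 0.2347/(2π·48.0) = 7.782×10^-4 m·K/W
  R'_conv,out = 1/(2πr h) = 1/(2π·0.0588·23.4) = 0.1157 m·K/W
ΣR = 7.782×10^-4 + 0.1157 = 0.1165 m·K/W
Q' = ΔT/ΣR = (4.25 °C − 18.9 °C)/0.1165 = -126 W/m
(Negative Q' ⇒ heat flows inward; heat gain = 126 W/m.)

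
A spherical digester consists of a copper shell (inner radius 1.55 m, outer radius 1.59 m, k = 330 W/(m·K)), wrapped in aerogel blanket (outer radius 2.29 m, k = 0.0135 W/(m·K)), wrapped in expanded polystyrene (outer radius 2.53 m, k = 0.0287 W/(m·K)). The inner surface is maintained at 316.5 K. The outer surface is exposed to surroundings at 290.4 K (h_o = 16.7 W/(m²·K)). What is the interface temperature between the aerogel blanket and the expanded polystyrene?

T = 292.8 K

Treat each layer as a resistance in series:
  R_copper = (1/1.55 − 1/1.59)/(4πk) = 0.01623/(4π·330) = 3.914×10^-6 K/W
  R_aerogel blanket = (1/1.59 − 1/2.29)/(4πk) = 0.1922/(4π·0.0135) = 1.133 K/W
  R_expanded polystyrene = (1/2.29 − 1/2.53)/(4πk) = 0.04142/(4π·0.0287) = 0.1149 K/W
  R_conv,out = 1/(4πr²h) = 1/(4π·2.53²·16.7) = 7.444×10^-4 K/W
ΣR = 3.914×10^-6 + 1.133 + 0.1149 + 7.444×10^-4 = 1.249 K/W
Q = ΔT/ΣR = (316.5 K − 290.4 K)/1.249 = 20.90 W
From the inner boundary to the aerogel blanket/expanded polystyrene interface, ΣR_partial = 1.133 K/W.
T_interface = T_in − Q·ΣR_partial = 316.5 K − (20.90)(1.133) = 292.8 K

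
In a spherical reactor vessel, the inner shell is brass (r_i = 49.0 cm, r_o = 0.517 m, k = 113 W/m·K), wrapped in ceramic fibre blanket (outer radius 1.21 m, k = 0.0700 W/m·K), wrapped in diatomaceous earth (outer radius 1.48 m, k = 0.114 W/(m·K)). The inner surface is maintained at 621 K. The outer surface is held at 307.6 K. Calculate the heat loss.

Q = 230 W

Series thermal resistances, inner to outer:
  R_brass = (1/0.490 − 1/0.517)/(4πk) = 0.1066/(4π·113) = 7.506×10^-5 K/W
  R_ceramic fibre blanket = (1/0.517 − 1/1.21)/(4πk) = 1.108/(4π·0.0700) = 1.259 K/W
  R_diatomaceous earth = (1/1.21 − 1/1.48)/(4πk) = 0.1508/(4π·0.114) = 0.1052 K/W
ΣR = 7.506×10^-5 + 1.259 + 0.1052 = 1.364 K/W
Q = ΔT/ΣR = (621 K − 307.6 K)/1.364 = 230 W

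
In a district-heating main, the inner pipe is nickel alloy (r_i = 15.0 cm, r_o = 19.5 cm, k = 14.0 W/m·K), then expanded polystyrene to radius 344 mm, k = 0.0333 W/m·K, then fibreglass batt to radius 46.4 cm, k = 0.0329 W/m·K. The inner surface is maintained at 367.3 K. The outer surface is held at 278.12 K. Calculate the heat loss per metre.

Series thermal resistances, inner to outer:
  R'_nickel alloy = ln(0.195/0.150)/(2πk) = 0.2624/(2π·14.0) = 0.002983 m·K/W
  R'_expanded polystyrene = ln(0.344/0.195)/(2πk) = 0.5676/(2π·0.0333) = 2.713 m·K/W
  R'_fibreglass batt = ln(0.464/0.344)/(2πk) = 0.2992/(2π·0.0329) = 1.448 m·K/W
ΣR = 0.002983 + 2.713 + 1.448 = 4.164 m·K/W
Q' = ΔT/ΣR = (367.3 K − 278.12 K)/4.164 = 21.4 W/m

Q' = 21.4 W/m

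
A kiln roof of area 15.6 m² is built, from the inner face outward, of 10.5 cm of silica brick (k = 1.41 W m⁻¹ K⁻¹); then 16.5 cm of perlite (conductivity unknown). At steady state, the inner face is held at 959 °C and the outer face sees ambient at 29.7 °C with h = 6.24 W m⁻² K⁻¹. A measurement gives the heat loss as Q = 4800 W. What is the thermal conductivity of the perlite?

ΣR = ΔT/Q = |959 − 29.7|/4800 = 0.1936 K/W
Known resistances:
  R_silica brick = L/(kA) = 0.105/(1.41·15.6) = 0.004774 K/W
  R_conv,out = 1/(hA) = 1/(6.24·15.6) = 0.01027 K/W
R_perlite = ΣR − ΣR_known = 0.1936 − 0.01504 = 0.1786 K/W
L/(kA) = 0.1786 ⇒ k = 0.165/(0.1786·15.6) = 0.0592 W/m·K

k = 0.0592 W/m·K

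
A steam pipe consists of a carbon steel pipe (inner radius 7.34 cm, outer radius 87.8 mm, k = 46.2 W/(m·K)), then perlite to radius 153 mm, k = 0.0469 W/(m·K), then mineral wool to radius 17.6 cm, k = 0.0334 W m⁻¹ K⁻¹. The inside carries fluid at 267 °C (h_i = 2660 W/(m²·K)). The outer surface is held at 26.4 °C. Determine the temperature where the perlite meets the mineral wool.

T = 89.3 °C

Series thermal resistances, inner to outer:
  R'_conv,in = 1/(2πr h) = 1/(2π·0.0734·2660) = 8.152×10^-4 m·K/W
  R'_carbon steel = ln(0.0878/0.0734)/(2πk) = 0.1791/(2π·46.2) = 6.171×10^-4 m·K/W
  R'_perlite = ln(0.153/0.0878)/(2πk) = 0.5554/(2π·0.0469) = 1.885 m·K/W
  R'_mineral wool = ln(0.176/0.153)/(2πk) = 0.1400/(2π·0.0334) = 0.6673 m·K/W
ΣR = 8.152×10^-4 + 6.171×10^-4 + 1.885 + 0.6673 = 2.554 m·K/W
Q' = ΔT/ΣR = (267 °C − 26.4 °C)/2.554 = 94.21 W/m
From the inner boundary to the perlite/mineral wool interface, ΣR_partial = 1.886 m·K/W.
T_interface = T_in − Q'·ΣR_partial = 267 °C − (94.21)(1.886) = 89.3 °C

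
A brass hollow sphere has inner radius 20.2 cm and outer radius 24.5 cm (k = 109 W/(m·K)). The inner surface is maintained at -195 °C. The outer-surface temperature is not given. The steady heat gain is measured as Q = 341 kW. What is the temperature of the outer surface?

T_out = 21.3 °C

Sum the resistances:
  R_brass = (1/0.202 − 1/0.245)/(4πk) = 0.8689/(4π·109) = 6.343×10^-4 K/W
ΣR = 6.343×10^-4 K/W
ΔT = Q·ΣR = 3.41×10^5 × 6.343×10^-4 = 216.3 K
Heat flows inward, so T_out = T_in + ΔT = -195 + 216.3 = 21.3 °C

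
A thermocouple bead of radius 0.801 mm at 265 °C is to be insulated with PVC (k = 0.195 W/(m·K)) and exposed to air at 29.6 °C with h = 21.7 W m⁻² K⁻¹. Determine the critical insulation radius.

r_cr = 1.80 cm

For a sphere, r_cr = 2k_ins/h = 2·0.195/21.7 = 0.0180 m = 1.80 cm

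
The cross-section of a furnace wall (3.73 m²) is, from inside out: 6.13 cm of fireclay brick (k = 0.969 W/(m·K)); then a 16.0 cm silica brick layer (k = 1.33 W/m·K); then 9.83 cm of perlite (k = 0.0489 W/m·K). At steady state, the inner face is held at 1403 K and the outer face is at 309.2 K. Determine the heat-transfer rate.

Q = 1860 W

Resistance network (inner→outer):
  R_fireclay brick = L/(kA) = 0.0613/(0.969·3.73) = 0.01696 K/W
  R_silica brick = L/(kA) = 0.160/(1.33·3.73) = 0.03225 K/W
  R_perlite = L/(kA) = 0.0983/(0.0489·3.73) = 0.5389 K/W
ΣR = 0.01696 + 0.03225 + 0.5389 = 0.5881 K/W
Q = ΔT/ΣR = (1403 K − 309.2 K)/0.5881 = 1860 W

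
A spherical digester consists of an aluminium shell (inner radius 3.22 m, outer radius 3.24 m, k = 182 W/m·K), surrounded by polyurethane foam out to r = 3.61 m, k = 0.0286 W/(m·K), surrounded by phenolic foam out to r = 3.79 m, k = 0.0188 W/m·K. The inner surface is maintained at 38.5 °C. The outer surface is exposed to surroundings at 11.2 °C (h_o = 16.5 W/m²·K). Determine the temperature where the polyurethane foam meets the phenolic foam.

T = 21.8 °C

Treat each layer as a resistance in series:
  R_aluminium = (1/3.22 − 1/3.24)/(4πk) = 0.001917/(4π·182) = 8.382×10^-7 K/W
  R_polyurethane foam = (1/3.24 − 1/3.61)/(4πk) = 0.03163/(4π·0.0286) = 0.08802 K/W
  R_phenolic foam = (1/3.61 − 1/3.79)/(4πk) = 0.01316/(4π·0.0188) = 0.05569 K/W
  R_conv,out = 1/(4πr²h) = 1/(4π·3.79²·16.5) = 3.358×10^-4 K/W
ΣR = 8.382×10^-7 + 0.08802 + 0.05569 + 3.358×10^-4 = 0.1440 K/W
Q = ΔT/ΣR = (38.5 °C − 11.2 °C)/0.1440 = 189.6 W
From the inner boundary to the polyurethane foam/phenolic foam interface, ΣR_partial = 0.08802 K/W.
T_interface = T_in − Q·ΣR_partial = 38.5 °C − (189.6)(0.08802) = 21.8 °C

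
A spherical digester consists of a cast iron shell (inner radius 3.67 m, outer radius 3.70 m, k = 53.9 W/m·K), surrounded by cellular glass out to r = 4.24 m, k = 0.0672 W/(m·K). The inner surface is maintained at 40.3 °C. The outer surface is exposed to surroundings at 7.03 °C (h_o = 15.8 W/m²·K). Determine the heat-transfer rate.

Treat each layer as a resistance in series:
  R_cast iron = (1/3.67 − 1/3.70)/(4πk) = 0.002209/(4π·53.9) = 3.262×10^-6 K/W
  R_cellular glass = (1/3.70 − 1/4.24)/(4πk) = 0.03442/(4π·0.0672) = 0.04076 K/W
  R_conv,out = 1/(4πr²h) = 1/(4π·4.24²·15.8) = 2.802×10^-4 K/W
ΣR = 3.262×10^-6 + 0.04076 + 2.802×10^-4 = 0.04104 K/W
Q = ΔT/ΣR = (40.3 °C − 7.03 °C)/0.04104 = 811 W

Q = 811 W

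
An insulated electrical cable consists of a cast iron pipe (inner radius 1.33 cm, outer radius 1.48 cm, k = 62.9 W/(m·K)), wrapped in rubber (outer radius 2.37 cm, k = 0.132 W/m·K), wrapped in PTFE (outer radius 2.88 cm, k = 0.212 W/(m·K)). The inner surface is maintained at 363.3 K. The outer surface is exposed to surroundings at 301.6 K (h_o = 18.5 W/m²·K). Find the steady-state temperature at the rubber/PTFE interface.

Series thermal resistances, inner to outer:
  R'_cast iron = ln(0.0148/0.0133)/(2πk) = 0.1069/(2π·62.9) = 2.704×10^-4 m·K/W
  R'_rubber = ln(0.0237/0.0148)/(2πk) = 0.4708/(2π·0.132) = 0.5677 m·K/W
  R'_PTFE = ln(0.0288/0.0237)/(2πk) = 0.1949/(2π·0.212) = 0.1463 m·K/W
  R'_conv,out = 1/(2πr h) = 1/(2π·0.0288·18.5) = 0.2987 m·K/W
ΣR = 2.704×10^-4 + 0.5677 + 0.1463 + 0.2987 = 1.013 m·K/W
Q' = ΔT/ΣR = (363.3 K − 301.6 K)/1.013 = 60.91 W/m
From the inner boundary to the rubber/PTFE interface, ΣR_partial = 0.5680 m·K/W.
T_interface = T_in − Q'·ΣR_partial = 363.3 K − (60.91)(0.5680) = 328.7 K

T = 328.7 K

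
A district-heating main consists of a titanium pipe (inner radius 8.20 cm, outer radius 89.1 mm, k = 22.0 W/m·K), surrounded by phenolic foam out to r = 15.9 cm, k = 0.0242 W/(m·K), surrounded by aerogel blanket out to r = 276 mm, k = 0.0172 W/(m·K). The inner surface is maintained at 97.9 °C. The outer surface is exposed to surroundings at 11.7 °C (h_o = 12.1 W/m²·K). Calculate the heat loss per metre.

Q' = 9.62 W/m

Treat each layer as a resistance in series:
  R'_titanium = ln(0.0891/0.0820)/(2πk) = 0.08304/(2π·22.0) = 6.007×10^-4 m·K/W
  R'_phenolic foam = ln(0.159/0.0891)/(2πk) = 0.5791/(2π·0.0242) = 3.809 m·K/W
  R'_aerogel blanket = ln(0.276/0.159)/(2πk) = 0.5515/(2π·0.0172) = 5.103 m·K/W
  R'_conv,out = 1/(2πr h) = 1/(2π·0.276·12.1) = 0.04766 m·K/W
ΣR = 6.007×10^-4 + 3.809 + 5.103 + 0.04766 = 8.960 m·K/W
Q' = ΔT/ΣR = (97.9 °C − 11.7 °C)/8.960 = 9.62 W/m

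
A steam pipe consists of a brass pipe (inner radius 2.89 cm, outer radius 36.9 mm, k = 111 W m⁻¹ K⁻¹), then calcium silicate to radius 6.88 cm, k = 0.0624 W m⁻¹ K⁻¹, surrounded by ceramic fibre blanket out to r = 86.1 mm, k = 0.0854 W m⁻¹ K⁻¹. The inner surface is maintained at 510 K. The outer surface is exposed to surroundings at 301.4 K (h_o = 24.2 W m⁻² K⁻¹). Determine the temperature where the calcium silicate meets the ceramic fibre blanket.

Series thermal resistances, inner to outer:
  R'_brass = ln(0.0369/0.0289)/(2πk) = 0.2444/(2π·111) = 3.504×10^-4 m·K/W
  R'_calcium silicate = ln(0.0688/0.0369)/(2πk) = 0.6230/(2π·0.0624) = 1.589 m·K/W
  R'_ceramic fibre blanket = ln(0.0861/0.0688)/(2πk) = 0.2243/(2π·0.0854) = 0.4180 m·K/W
  R'_conv,out = 1/(2πr h) = 1/(2π·0.0861·24.2) = 0.07638 m·K/W
ΣR = 3.504×10^-4 + 1.589 + 0.4180 + 0.07638 = 2.084 m·K/W
Q' = ΔT/ΣR = (510 K − 301.4 K)/2.084 = 100.1 W/m
From the inner boundary to the calcium silicate/ceramic fibre blanket interface, ΣR_partial = 1.589 m·K/W.
T_interface = T_in − Q'·ΣR_partial = 510 K − (100.1)(1.589) = 350.9 K

T = 350.9 K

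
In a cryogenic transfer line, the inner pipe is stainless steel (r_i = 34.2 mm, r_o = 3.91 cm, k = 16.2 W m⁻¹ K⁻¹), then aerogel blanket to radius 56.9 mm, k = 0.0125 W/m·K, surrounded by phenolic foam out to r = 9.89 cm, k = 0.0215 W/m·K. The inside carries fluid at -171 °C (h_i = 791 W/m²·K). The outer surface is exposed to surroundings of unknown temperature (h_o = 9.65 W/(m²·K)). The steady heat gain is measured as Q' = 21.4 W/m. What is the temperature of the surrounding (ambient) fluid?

T_out = 22.5 °C

Sum the resistances:
  R'_conv,in = 1/(2πr h) = 1/(2π·0.0342·791) = 0.005883 m·K/W
  R'_stainless steel = ln(0.0391/0.0342)/(2πk) = 0.1339/(2π·16.2) = 0.001315 m·K/W
  R'_aerogel blanket = ln(0.0569/0.0391)/(2πk) = 0.3752/(2π·0.0125) = 4.777 m·K/W
  R'_phenolic foam = ln(0.0989/0.0569)/(2πk) = 0.5528/(2π·0.0215) = 4.092 m·K/W
  R'_conv,out = 1/(2πr h) = 1/(2π·0.0989·9.65) = 0.1668 m·K/W
ΣR = 9.043 m·K/W
ΔT = Q'·ΣR = 21.4 × 9.043 = 193.5 K
Heat flows inward, so T_out = T_in + ΔT = -171 + 193.5 = 22.5 °C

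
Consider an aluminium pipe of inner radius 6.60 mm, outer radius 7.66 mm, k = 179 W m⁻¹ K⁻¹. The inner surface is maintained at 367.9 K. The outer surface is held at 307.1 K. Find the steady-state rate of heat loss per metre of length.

Q' = 459 kW/m

Q' = 2πk·ΔT/ln(r₂/r₁) = 2π × 179 × 60.8 / ln(0.00766/0.00660) = 4.59×10^5 W/m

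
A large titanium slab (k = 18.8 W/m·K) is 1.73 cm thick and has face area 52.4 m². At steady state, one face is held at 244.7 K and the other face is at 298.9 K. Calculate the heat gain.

Q = 3090 kW

Q = kA·ΔT/L = 18.8 × 52.4 × |244.7 K − 298.9 K| / 0.0173 = 3.09×10^6 W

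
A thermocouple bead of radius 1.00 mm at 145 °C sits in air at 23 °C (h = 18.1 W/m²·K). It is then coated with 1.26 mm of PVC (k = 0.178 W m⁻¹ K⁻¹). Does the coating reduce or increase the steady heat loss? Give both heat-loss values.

increases: 0.0277 → 0.110 W

Critical radius for a sphere: r_cr = 2k/h = 0.0197 m = 1.97 cm.
Outer radius after coating: r₂ = 0.00100 + 0.00126 = 0.00226 m.
Since r₁ < r_cr and r₂ ≤ r_cr, the coating moves toward the maximum at r_cr — heat loss rises.
Bare: R = 1/(4πr₁²h) = 4397 K/W; Q = 122/4397 = 0.0277 W.
Coated: R = R_cond + R_conv = 1110 K/W; Q = 122/1110 = 0.110 W.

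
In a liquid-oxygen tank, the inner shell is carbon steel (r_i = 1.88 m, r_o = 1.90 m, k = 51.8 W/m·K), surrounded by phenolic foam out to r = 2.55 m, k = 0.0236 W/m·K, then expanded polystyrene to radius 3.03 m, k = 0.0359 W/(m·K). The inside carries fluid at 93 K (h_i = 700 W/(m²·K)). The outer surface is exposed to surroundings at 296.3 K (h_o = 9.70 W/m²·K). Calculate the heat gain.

Q = 344 W

Treat each layer as a resistance in series:
  R_conv,in = 1/(4πr²h) = 1/(4π·1.88²·700) = 3.216×10^-5 K/W
  R_carbon steel = (1/1.88 − 1/1.90)/(4πk) = 0.005599/(4π·51.8) = 8.602×10^-6 K/W
  R_phenolic foam = (1/1.90 − 1/2.55)/(4πk) = 0.1342/(4π·0.0236) = 0.4524 K/W
  R_expanded polystyrene = (1/2.55 − 1/3.03)/(4πk) = 0.06212/(4π·0.0359) = 0.1377 K/W
  R_conv,out = 1/(4πr²h) = 1/(4π·3.03²·9.70) = 8.936×10^-4 K/W
ΣR = 3.216×10^-5 + 8.602×10^-6 + 0.4524 + 0.1377 + 8.936×10^-4 = 0.5910 K/W
Q = ΔT/ΣR = (93 K − 296.3 K)/0.5910 = -344 W
(Negative Q ⇒ heat flows inward; heat gain = 344 W.)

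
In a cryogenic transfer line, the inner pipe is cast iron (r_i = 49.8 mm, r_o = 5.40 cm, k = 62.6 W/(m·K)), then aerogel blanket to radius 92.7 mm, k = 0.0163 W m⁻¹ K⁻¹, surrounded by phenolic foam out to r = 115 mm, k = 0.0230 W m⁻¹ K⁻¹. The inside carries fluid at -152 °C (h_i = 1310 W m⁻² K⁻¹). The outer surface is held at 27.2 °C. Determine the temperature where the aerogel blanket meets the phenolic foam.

T = -12.3 °C

Resistance network (inner→outer):
  R'_conv,in = 1/(2πr h) = 1/(2π·0.0498·1310) = 0.002440 m·K/W
  R'_cast iron = ln(0.0540/0.0498)/(2πk) = 0.08097/(2π·62.6) = 2.059×10^-4 m·K/W
  R'_aerogel blanket = ln(0.0927/0.0540)/(2πk) = 0.5404/(2π·0.0163) = 5.276 m·K/W
  R'_phenolic foam = ln(0.115/0.0927)/(2πk) = 0.2156/(2π·0.0230) = 1.492 m·K/W
ΣR = 0.002440 + 2.059×10^-4 + 5.276 + 1.492 = 6.771 m·K/W
Q' = ΔT/ΣR = (-152 °C − 27.2 °C)/6.771 = -26.47 W/m
From the inner boundary to the aerogel blanket/phenolic foam interface, ΣR_partial = 5.279 m·K/W.
T_interface = T_in − Q'·ΣR_partial = -152 °C − (-26.47)(5.279) = -12.3 °C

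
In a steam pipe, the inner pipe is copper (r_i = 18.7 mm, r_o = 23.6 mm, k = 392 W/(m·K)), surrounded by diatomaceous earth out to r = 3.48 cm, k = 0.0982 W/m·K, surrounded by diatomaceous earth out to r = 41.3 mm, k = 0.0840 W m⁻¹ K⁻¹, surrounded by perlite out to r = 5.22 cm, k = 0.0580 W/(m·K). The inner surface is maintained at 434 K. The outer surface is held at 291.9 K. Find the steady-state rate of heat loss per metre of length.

Q' = 89.0 W/m

Treat each layer as a resistance in series:
  R'_copper = ln(0.0236/0.0187)/(2πk) = 0.2327/(2π·392) = 9.449×10^-5 m·K/W
  R'_diatomaceous earth = ln(0.0348/0.0236)/(2πk) = 0.3884/(2π·0.0982) = 0.6294 m·K/W
  R'_diatomaceous earth = ln(0.0413/0.0348)/(2πk) = 0.1712/(2π·0.0840) = 0.3245 m·K/W
  R'_perlite = ln(0.0522/0.0413)/(2πk) = 0.2342/(2π·0.0580) = 0.6427 m·K/W
ΣR = 9.449×10^-5 + 0.6294 + 0.3245 + 0.6427 = 1.597 m·K/W
Q' = ΔT/ΣR = (434 K − 291.9 K)/1.597 = 89.0 W/m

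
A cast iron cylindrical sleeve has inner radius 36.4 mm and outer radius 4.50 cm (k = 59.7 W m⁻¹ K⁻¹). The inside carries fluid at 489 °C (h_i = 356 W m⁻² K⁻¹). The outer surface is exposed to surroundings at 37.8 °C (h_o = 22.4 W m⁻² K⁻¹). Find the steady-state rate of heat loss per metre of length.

Resistance network (inner→outer):
  R'_conv,in = 1/(2πr h) = 1/(2π·0.0364·356) = 0.01228 m·K/W
  R'_cast iron = ln(0.0450/0.0364)/(2πk) = 0.2121/(2π·59.7) = 5.654×10^-4 m·K/W
  R'_conv,out = 1/(2πr h) = 1/(2π·0.0450·22.4) = 0.1579 m·K/W
ΣR = 0.01228 + 5.654×10^-4 + 0.1579 = 0.1707 m·K/W
Q' = ΔT/ΣR = (489 °C − 37.8 °C)/0.1707 = 2640 W/m

Q' = 2.64 kW/m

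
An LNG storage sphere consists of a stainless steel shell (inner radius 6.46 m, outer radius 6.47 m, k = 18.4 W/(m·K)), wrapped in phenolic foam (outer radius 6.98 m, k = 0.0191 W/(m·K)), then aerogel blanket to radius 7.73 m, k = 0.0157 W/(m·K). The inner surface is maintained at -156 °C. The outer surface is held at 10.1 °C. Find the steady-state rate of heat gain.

Treat each layer as a resistance in series:
  R_stainless steel = (1/6.46 − 1/6.47)/(4πk) = 2.393×10^-4/(4π·18.4) = 1.035×10^-6 K/W
  R_phenolic foam = (1/6.47 − 1/6.98)/(4πk) = 0.01129/(4π·0.0191) = 0.04705 K/W
  R_aerogel blanket = (1/6.98 − 1/7.73)/(4πk) = 0.01390/(4π·0.0157) = 0.07046 K/W
ΣR = 1.035×10^-6 + 0.04705 + 0.07046 = 0.1175 K/W
Q = ΔT/ΣR = (-156 °C − 10.1 °C)/0.1175 = -1410 W
(Negative Q ⇒ heat flows inward; heat gain = 1410 W.)

Q = 1410 W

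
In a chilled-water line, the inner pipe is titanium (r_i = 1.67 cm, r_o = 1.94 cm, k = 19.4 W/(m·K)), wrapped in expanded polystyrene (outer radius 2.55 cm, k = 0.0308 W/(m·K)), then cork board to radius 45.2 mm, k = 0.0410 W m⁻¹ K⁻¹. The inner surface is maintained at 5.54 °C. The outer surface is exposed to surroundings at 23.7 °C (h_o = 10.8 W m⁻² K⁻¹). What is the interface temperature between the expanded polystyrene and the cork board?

T = 12.0 °C

Treat each layer as a resistance in series:
  R'_titanium = ln(0.0194/0.0167)/(2πk) = 0.1499/(2π·19.4) = 0.001229 m·K/W
  R'_expanded polystyrene = ln(0.0255/0.0194)/(2πk) = 0.2734/(2π·0.0308) = 1.413 m·K/W
  R'_cork board = ln(0.0452/0.0255)/(2πk) = 0.5724/(2π·0.0410) = 2.222 m·K/W
  R'_conv,out = 1/(2πr h) = 1/(2π·0.0452·10.8) = 0.3260 m·K/W
ΣR = 0.001229 + 1.413 + 2.222 + 0.3260 = 3.962 m·K/W
Q' = ΔT/ΣR = (5.54 °C − 23.7 °C)/3.962 = -4.584 W/m
From the inner boundary to the expanded polystyrene/cork board interface, ΣR_partial = 1.414 m·K/W.
T_interface = T_in − Q'·ΣR_partial = 5.54 °C − (-4.584)(1.414) = 12.0 °C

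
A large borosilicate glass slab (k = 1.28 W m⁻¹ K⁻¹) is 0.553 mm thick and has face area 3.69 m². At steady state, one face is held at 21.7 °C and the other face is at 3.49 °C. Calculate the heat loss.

Q = kA·ΔT/L = 1.28 × 3.69 × |21.7 °C − 3.49 °C| / 5.53×10^-4 = 1.56×10^5 W

Q = 1.56×10^5 W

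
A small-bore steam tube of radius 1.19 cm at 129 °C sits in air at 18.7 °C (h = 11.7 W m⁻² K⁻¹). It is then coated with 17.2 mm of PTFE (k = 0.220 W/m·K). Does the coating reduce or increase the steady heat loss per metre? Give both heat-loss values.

Critical radius for a cylinder: r_cr = k/h = 0.0188 m = 1.88 cm.
Outer radius after coating: r₂ = 0.0119 + 0.0172 = 0.0291 m.
r₁ < r_cr < r₂: heat loss rises to a maximum at r_cr then falls. Whether the coating helps depends on whether Q(r₂) has dropped back below Q(r₁).
Bare: R = 1/(2πr₁h) = 1.143 m·K/W; Q = 110.3/1.143 = 96.5 W/m.
Coated: R = R_cond + R_conv = 1.114 m·K/W; Q = 110.3/1.114 = 99.0 W/m.

increases: 96.5 → 99.0 W/m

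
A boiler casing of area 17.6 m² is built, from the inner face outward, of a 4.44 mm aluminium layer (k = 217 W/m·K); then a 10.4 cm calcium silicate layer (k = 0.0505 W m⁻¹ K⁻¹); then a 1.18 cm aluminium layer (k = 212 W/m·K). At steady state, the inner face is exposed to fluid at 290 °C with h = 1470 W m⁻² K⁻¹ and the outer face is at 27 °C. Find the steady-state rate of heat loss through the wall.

Resistance network (inner→outer):
  R_conv,in = 1/(hA) = 1/(1470·17.6) = 3.865×10^-5 K/W
  R_aluminium = L/(kA) = 0.00444/(217·17.6) = 1.163×10^-6 K/W
  R_calcium silicate = L/(kA) = 0.104/(0.0505·17.6) = 0.1170 K/W
  R_aluminium = L/(kA) = 0.0118/(212·17.6) = 3.163×10^-6 K/W
ΣR = 3.865×10^-5 + 1.163×10^-6 + 0.1170 + 3.163×10^-6 = 0.1170 K/W
Q = ΔT/ΣR = (290 °C − 27 °C)/0.1170 = 2250 W

Q = 2.25 kW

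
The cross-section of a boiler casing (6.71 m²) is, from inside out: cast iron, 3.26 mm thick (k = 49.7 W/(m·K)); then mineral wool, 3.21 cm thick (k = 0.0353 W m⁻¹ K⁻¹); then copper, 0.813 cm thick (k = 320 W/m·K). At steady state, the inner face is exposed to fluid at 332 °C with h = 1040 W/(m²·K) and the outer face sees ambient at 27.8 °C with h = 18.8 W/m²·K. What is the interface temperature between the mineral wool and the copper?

Resistance network (inner→outer):
  R_conv,in = 1/(hA) = 1/(1040·6.71) = 1.433×10^-4 K/W
  R_cast iron = L/(kA) = 0.00326/(49.7·6.71) = 9.775×10^-6 K/W
  R_mineral wool = L/(kA) = 0.0321/(0.0353·6.71) = 0.1355 K/W
  R_copper = L/(kA) = 0.00813/(320·6.71) = 3.786×10^-6 K/W
  R_conv,out = 1/(hA) = 1/(18.8·6.71) = 0.007927 K/W
ΣR = 1.433×10^-4 + 9.775×10^-6 + 0.1355 + 3.786×10^-6 + 0.007927 = 0.1436 K/W
Q = ΔT/ΣR = (332 °C − 27.8 °C)/0.1436 = 2118 W
From the inner boundary to the mineral wool/copper interface, ΣR_partial = 0.1357 K/W.
T_interface = T_in − Q·ΣR_partial = 332 °C − (2118)(0.1357) = 44.6 °C

T = 44.6 °C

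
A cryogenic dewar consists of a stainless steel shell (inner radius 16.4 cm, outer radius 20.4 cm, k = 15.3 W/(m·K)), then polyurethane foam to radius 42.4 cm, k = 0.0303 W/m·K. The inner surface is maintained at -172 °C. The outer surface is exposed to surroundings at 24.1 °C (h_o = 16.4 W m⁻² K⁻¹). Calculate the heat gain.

Q = 29.2 W

Treat each layer as a resistance in series:
  R_stainless steel = (1/0.164 − 1/0.204)/(4πk) = 1.196/(4π·15.3) = 0.006218 K/W
  R_polyurethane foam = (1/0.204 − 1/0.424)/(4πk) = 2.543/(4π·0.0303) = 6.680 K/W
  R_conv,out = 1/(4πr²h) = 1/(4π·0.424²·16.4) = 0.02699 K/W
ΣR = 0.006218 + 6.680 + 0.02699 = 6.713 K/W
Q = ΔT/ΣR = (-172 °C − 24.1 °C)/6.713 = -29.2 W
(Negative Q ⇒ heat flows inward; heat gain = 29.2 W.)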